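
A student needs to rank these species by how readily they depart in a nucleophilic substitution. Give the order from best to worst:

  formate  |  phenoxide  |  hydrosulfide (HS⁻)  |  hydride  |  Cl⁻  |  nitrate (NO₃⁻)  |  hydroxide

Cl⁻: pKₐ(HCl) ≈ -7
nitrate (NO₃⁻): pKₐ(HNO₃) ≈ -1.3
formate: pKₐ(HCOOH) ≈ 3.8
hydrosulfide (HS⁻): pKₐ(H₂S) ≈ 7
phenoxide: pKₐ(C₆H₅OH (phenol)) ≈ 10
hydroxide: pKₐ(H₂O) ≈ 15.7
hydride: pKₐ(H₂) ≈ 36

Cl⁻ > nitrate (NO₃⁻) > formate > hydrosulfide (HS⁻) > phenoxide > hydroxide > hydride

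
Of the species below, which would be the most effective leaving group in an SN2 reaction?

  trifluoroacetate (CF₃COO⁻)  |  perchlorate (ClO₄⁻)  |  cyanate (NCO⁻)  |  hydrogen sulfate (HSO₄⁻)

perchlorate (ClO₄⁻)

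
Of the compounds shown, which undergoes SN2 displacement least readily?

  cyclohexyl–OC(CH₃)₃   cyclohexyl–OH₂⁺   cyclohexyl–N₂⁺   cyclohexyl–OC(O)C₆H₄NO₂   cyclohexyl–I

cyclohexyl–OC(CH₃)₃

Same R in every case — rank the leaving groups.
Rank by basicity of the departing species: weakest base leaves most easily.
cyclohexyl–N₂⁺ loses N₂: no meaningful conjugate acid; N₂ departs as an exceptionally stable neutral molecule
cyclohexyl–I loses I⁻: pKₐ(HI) ≈ -10
cyclohexyl–OH₂⁺ loses H₂O: pKₐ(H₃O⁺) ≈ -1.7
cyclohexyl–OC(O)C₆H₄NO₂ loses p-O₂N–C₆H₄–COO⁻: pKₐ(p-nitrobenzoic acid) ≈ 3.4
cyclohexyl–OC(CH₃)₃ loses (CH₃)₃CO⁻: pKₐ(t-BuOH) ≈ 18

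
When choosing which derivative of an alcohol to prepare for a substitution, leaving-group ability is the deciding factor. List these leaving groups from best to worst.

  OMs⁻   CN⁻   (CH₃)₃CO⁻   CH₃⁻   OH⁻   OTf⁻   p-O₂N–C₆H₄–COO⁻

OTf⁻ > OMs⁻ > p-O₂N–C₆H₄–COO⁻ > CN⁻ > OH⁻ > (CH₃)₃CO⁻ > CH₃⁻

A good leaving group is a weak base: the lower the pKₐ of its conjugate acid, the more readily it departs.
OTf⁻: pKₐ(CF₃SO₃H (triflic acid)) ≈ -14 — charge spread over three oxygens and a CF₃ group; the premier leaving group in synthesis
OMs⁻: pKₐ(CH₃SO₃H (MsOH)) ≈ -1.9 — resonance-delocalised alkanesulfonate
p-O₂N–C₆H₄–COO⁻: pKₐ(p-nitrobenzoic acid) ≈ 3.4 — electron-withdrawing nitro group stabilises the carboxylate
CN⁻: pKₐ(HCN) ≈ 9.2 — sp carbon stabilises the charge somewhat, but still a poor LG
OH⁻: pKₐ(H₂O) ≈ 15.7
(CH₃)₃CO⁻: pKₐ(t-BuOH) ≈ 18 — bulky, strongly basic alkoxide
CH₃⁻: pKₐ(CH₄) ≈ 48 — unstabilised carbanion; the worst conceivable leaving group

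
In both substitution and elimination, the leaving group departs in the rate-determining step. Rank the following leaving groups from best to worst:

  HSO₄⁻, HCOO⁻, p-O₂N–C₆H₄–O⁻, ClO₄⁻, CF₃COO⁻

ClO₄⁻ > HSO₄⁻ > CF₃COO⁻ > HCOO⁻ > p-O₂N–C₆H₄–O⁻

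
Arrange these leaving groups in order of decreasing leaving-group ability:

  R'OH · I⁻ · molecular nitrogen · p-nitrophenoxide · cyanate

molecular nitrogen > I⁻ > R'OH > cyanate > p-nitrophenoxide

Rank by basicity of the departing species: weakest base leaves most easily.
molecular nitrogen: no meaningful conjugate acid; N₂ departs as an exceptionally stable neutral molecule
I⁻: pKₐ(HI) ≈ -10
R'OH: pKₐ(R'OH₂⁺) ≈ -2.4
cyanate: pKₐ(HOCN) ≈ 3.5
p-nitrophenoxide: pKₐ(p-nitrophenol) ≈ 7.2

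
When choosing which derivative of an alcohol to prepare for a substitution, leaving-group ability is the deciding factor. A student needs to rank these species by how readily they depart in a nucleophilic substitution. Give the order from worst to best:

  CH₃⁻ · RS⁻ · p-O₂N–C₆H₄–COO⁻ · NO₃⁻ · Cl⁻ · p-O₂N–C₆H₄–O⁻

Leaving-group ability tracks the stability of the departed species; conjugate-acid pKₐ is the usual yardstick (lower pKₐ → better LG).
Cl⁻: pKₐ(HCl) ≈ -7
NO₃⁻: pKₐ(HNO₃) ≈ -1.3
p-O₂N–C₆H₄–COO⁻: pKₐ(p-nitrobenzoic acid) ≈ 3.4
p-O₂N–C₆H₄–O⁻: pKₐ(p-nitrophenol) ≈ 7.2
RS⁻: pKₐ(RSH (a thiol)) ≈ 10.5
CH₃⁻: pKₐ(CH₄) ≈ 48
Listed from poorest to best leaving group as asked.

CH₃⁻ < RS⁻ < p-O₂N–C₆H₄–O⁻ < p-O₂N–C₆H₄–COO⁻ < NO₃⁻ < Cl⁻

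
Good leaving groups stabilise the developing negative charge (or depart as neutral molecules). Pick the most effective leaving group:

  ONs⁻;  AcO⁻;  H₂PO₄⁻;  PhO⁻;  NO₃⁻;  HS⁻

ONs⁻

Rank by basicity of the departing species: weakest base leaves most easily.
ONs⁻: pKₐ(p-O₂NC₆H₄SO₃H) ≈ -3.5
NO₃⁻: pKₐ(HNO₃) ≈ -1.3
H₂PO₄⁻: pKₐ(H₃PO₄) ≈ 2.1
AcO⁻: pKₐ(CH₃COOH) ≈ 4.8
HS⁻: pKₐ(H₂S) ≈ 7
PhO⁻: pKₐ(C₆H₅OH (phenol)) ≈ 10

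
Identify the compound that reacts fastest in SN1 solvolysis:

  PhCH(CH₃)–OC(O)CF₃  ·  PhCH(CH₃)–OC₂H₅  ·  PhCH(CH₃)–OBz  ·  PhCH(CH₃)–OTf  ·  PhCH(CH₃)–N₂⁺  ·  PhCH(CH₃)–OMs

Same R in every case — rank the leaving groups.
Rank by basicity of the departing species: weakest base leaves most easily.
PhCH(CH₃)–N₂⁺ loses N₂: no meaningful conjugate acid; N₂ departs as an exceptionally stable neutral molecule
PhCH(CH₃)–OTf loses OTf⁻: pKₐ(CF₃SO₃H (triflic acid)) ≈ -14
PhCH(CH₃)–OMs loses OMs⁻: pKₐ(CH₃SO₃H (MsOH)) ≈ -1.9
PhCH(CH₃)–OC(O)CF₃ loses CF₃COO⁻: pKₐ(CF₃COOH) ≈ 0.2
PhCH(CH₃)–OBz loses PhCOO⁻: pKₐ(C₆H₅COOH) ≈ 4.2
PhCH(CH₃)–OC₂H₅ loses CH₃CH₂O⁻: pKₐ(CH₃CH₂OH) ≈ 16

PhCH(CH₃)–N₂⁺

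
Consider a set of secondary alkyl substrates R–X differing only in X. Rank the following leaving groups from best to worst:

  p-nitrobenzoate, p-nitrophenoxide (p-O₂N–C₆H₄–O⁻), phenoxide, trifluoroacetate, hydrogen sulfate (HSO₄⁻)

hydrogen sulfate (HSO₄⁻): pKₐ(H₂SO₄) ≈ -3
trifluoroacetate: pKₐ(CF₃COOH) ≈ 0.2 — strongly electron-withdrawing CF₃ stabilises the carboxylate
p-nitrobenzoate: pKₐ(p-nitrobenzoic acid) ≈ 3.4
p-nitrophenoxide (p-O₂N–C₆H₄–O⁻): pKₐ(p-nitrophenol) ≈ 7.2 — nitro group delocalises the charge; the classic chromogenic LG
phenoxide: pKₐ(C₆H₅OH (phenol)) ≈ 10

hydrogen sulfate (HSO₄⁻) > trifluoroacetate > p-nitrobenzoate > p-nitrophenoxide (p-O₂N–C₆H₄–O⁻) > phenoxide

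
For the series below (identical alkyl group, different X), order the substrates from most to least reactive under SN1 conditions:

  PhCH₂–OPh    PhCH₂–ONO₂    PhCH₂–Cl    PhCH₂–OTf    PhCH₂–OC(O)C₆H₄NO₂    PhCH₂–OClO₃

PhCH₂–OTf > PhCH₂–OClO₃ > PhCH₂–Cl > PhCH₂–ONO₂ > PhCH₂–OC(O)C₆H₄NO₂ > PhCH₂–OPh

Identical carbon frameworks mean the comparison reduces to leaving-group quality.
Rank by basicity of the departing species: weakest base leaves most easily.
PhCH₂–OTf loses OTf⁻: pKₐ(CF₃SO₃H (triflic acid)) ≈ -14
PhCH₂–OClO₃ loses ClO₄⁻: pKₐ(HClO₄) ≈ -10
PhCH₂–Cl loses Cl⁻: pKₐ(HCl) ≈ -7
PhCH₂–ONO₂ loses NO₃⁻: pKₐ(HNO₃) ≈ -1.3
PhCH₂–OC(O)C₆H₄NO₂ loses p-O₂N–C₆H₄–COO⁻: pKₐ(p-nitrobenzoic acid) ≈ 3.4
PhCH₂–OPh loses PhO⁻: pKₐ(C₆H₅OH (phenol)) ≈ 10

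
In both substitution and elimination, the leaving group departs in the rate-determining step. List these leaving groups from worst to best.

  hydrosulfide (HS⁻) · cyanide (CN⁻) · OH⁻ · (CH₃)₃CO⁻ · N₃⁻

The more stable X⁻ (or X) is on its own — i.e. the weaker a base it is — the better a leaving group it makes.
N₃⁻: pKₐ(HN₃) ≈ 4.7
hydrosulfide (HS⁻): pKₐ(H₂S) ≈ 7
cyanide (CN⁻): pKₐ(HCN) ≈ 9.2
OH⁻: pKₐ(H₂O) ≈ 15.7 — strong base; essentially never leaves without prior activation
(CH₃)₃CO⁻: pKₐ(t-BuOH) ≈ 18 — bulky, strongly basic alkoxide
The question asks for worst first, so the sequence is read in increasing leaving-group ability.

(CH₃)₃CO⁻ < OH⁻ < cyanide (CN⁻) < hydrosulfide (HS⁻) < N₃⁻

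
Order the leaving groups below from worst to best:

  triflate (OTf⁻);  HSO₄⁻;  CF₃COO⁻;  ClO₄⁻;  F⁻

F⁻ < CF₃COO⁻ < HSO₄⁻ < ClO₄⁻ < triflate (OTf⁻)

Leaving-group ability tracks the stability of the departed species; conjugate-acid pKₐ is the usual yardstick (lower pKₐ → better LG).
triflate (OTf⁻): pKₐ(CF₃SO₃H (triflic acid)) ≈ -14
ClO₄⁻: pKₐ(HClO₄) ≈ -10
HSO₄⁻: pKₐ(H₂SO₄) ≈ -3
CF₃COO⁻: pKₐ(CF₃COOH) ≈ 0.2
F⁻: pKₐ(HF) ≈ 3.2
Reversing gives the worst-to-best order requested.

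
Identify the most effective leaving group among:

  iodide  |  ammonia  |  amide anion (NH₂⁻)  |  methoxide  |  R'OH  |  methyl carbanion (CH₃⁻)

The more stable X⁻ (or X) is on its own — i.e. the weaker a base it is — the better a leaving group it makes.
iodide: pKₐ(HI) ≈ -10
R'OH: pKₐ(R'OH₂⁺) ≈ -2.4
ammonia: pKₐ(NH₄⁺) ≈ 9.2
methoxide: pKₐ(CH₃OH) ≈ 15.5
amide anion (NH₂⁻): pKₐ(NH₃) ≈ 38
methyl carbanion (CH₃⁻): pKₐ(CH₄) ≈ 48

iodide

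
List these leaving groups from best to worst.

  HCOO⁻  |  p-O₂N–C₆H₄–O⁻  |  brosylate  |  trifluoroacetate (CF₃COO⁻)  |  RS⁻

Leaving-group ability tracks the stability of the departed species; conjugate-acid pKₐ is the usual yardstick (lower pKₐ → better LG).
brosylate: pKₐ(p-BrC₆H₄SO₃H) ≈ -2.8 — arenesulfonate with a p-bromo substituent
trifluoroacetate (CF₃COO⁻): pKₐ(CF₃COOH) ≈ 0.2 — strongly electron-withdrawing CF₃ stabilises the carboxylate
HCOO⁻: pKₐ(HCOOH) ≈ 3.8 — resonance-stabilised carboxylate
p-O₂N–C₆H₄–O⁻: pKₐ(p-nitrophenol) ≈ 7.2 — nitro group delocalises the charge; the classic chromogenic LG
RS⁻: pKₐ(RSH (a thiol)) ≈ 10.5 — moderately basic; rarely leaves without activation

brosylate > trifluoroacetate (CF₃COO⁻) > HCOO⁻ > p-O₂N–C₆H₄–O⁻ > RS⁻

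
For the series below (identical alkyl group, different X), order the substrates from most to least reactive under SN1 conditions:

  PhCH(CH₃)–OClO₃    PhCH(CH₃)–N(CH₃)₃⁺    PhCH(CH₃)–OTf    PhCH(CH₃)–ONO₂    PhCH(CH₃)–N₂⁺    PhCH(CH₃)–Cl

PhCH(CH₃)–N₂⁺ > PhCH(CH₃)–OTf > PhCH(CH₃)–OClO₃ > PhCH(CH₃)–Cl > PhCH(CH₃)–ONO₂ > PhCH(CH₃)–N(CH₃)₃⁺

Same R in every case — rank the leaving groups.
The more stable X⁻ (or X) is on its own — i.e. the weaker a base it is — the better a leaving group it makes.
PhCH(CH₃)–N₂⁺ loses N₂: no meaningful conjugate acid; N₂ departs as an exceptionally stable neutral molecule
PhCH(CH₃)–OTf loses OTf⁻: pKₐ(CF₃SO₃H (triflic acid)) ≈ -14
PhCH(CH₃)–OClO₃ loses ClO₄⁻: pKₐ(HClO₄) ≈ -10
PhCH(CH₃)–Cl loses Cl⁻: pKₐ(HCl) ≈ -7
PhCH(CH₃)–ONO₂ loses NO₃⁻: pKₐ(HNO₃) ≈ -1.3
PhCH(CH₃)–N(CH₃)₃⁺ loses NR'₃: pKₐ(R'₃NH⁺) ≈ 10.7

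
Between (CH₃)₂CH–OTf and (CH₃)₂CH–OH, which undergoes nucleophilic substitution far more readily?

(CH₃)₂CH–OTf

From (CH₃)₂CH–OH the departing group would be OH⁻ (pKₐ(H₂O) ≈ 15.7). Strong base; essentially never leaves without prior activation.
From (CH₃)₂CH–OTf the leaving group is OTf⁻ (pKₐ(CF₃SO₃H (triflic acid)) ≈ -14). Charge spread over three oxygens and a CF₃ group; the premier leaving group in synthesis.
(In practice (CH₃)₂CH–OTf is made from (CH₃)₂CH–OH by treatment with Tf₂O / 2,6-lutidine, converting the hydroxyl into a triflate.)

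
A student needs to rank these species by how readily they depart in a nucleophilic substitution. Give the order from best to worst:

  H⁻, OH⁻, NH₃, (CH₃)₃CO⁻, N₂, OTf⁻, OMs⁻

N₂ > OTf⁻ > OMs⁻ > NH₃ > OH⁻ > (CH₃)₃CO⁻ > H⁻

A good leaving group is a weak base: the lower the pKₐ of its conjugate acid, the more readily it departs.
N₂: no meaningful conjugate acid; N₂ departs as an exceptionally stable neutral molecule
OTf⁻: pKₐ(CF₃SO₃H (triflic acid)) ≈ -14 — charge spread over three oxygens and a CF₃ group; the premier leaving group in synthesis
OMs⁻: pKₐ(CH₃SO₃H (MsOH)) ≈ -1.9 — resonance-delocalised alkanesulfonate
NH₃: pKₐ(NH₄⁺) ≈ 9.2 — neutral but moderately basic; leaves from R–NH₃⁺
OH⁻: pKₐ(H₂O) ≈ 15.7 — strong base; essentially never leaves without prior activation
(CH₃)₃CO⁻: pKₐ(t-BuOH) ≈ 18 — bulky, strongly basic alkoxide
H⁻: pKₐ(H₂) ≈ 36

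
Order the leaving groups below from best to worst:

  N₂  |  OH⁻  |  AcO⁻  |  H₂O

N₂ > H₂O > AcO⁻ > OH⁻

A good leaving group is a weak base: the lower the pKₐ of its conjugate acid, the more readily it departs.
N₂: no meaningful conjugate acid; N₂ departs as an exceptionally stable neutral molecule
H₂O: pKₐ(H₃O⁺) ≈ -1.7
AcO⁻: pKₐ(CH₃COOH) ≈ 4.8
OH⁻: pKₐ(H₂O) ≈ 15.7 — strong base; essentially never leaves without prior activation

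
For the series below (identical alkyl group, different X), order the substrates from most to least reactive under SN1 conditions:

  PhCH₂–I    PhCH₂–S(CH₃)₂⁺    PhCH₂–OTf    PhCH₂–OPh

The skeletons are identical, so relative rate is governed entirely by leaving-group ability.
The more stable X⁻ (or X) is on its own — i.e. the weaker a base it is — the better a leaving group it makes.
PhCH₂–OTf loses OTf⁻: pKₐ(CF₃SO₃H (triflic acid)) ≈ -14
PhCH₂–I loses I⁻: pKₐ(HI) ≈ -10
PhCH₂–S(CH₃)₂⁺ loses SR'₂: pKₐ(R'₂SH⁺) ≈ -7
PhCH₂–OPh loses PhO⁻: pKₐ(C₆H₅OH (phenol)) ≈ 10

PhCH₂–OTf > PhCH₂–I > PhCH₂–S(CH₃)₂⁺ > PhCH₂–OPh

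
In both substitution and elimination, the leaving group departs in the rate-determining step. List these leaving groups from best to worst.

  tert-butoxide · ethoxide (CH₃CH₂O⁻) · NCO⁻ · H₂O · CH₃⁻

Rank by basicity of the departing species: weakest base leaves most easily.
H₂O: pKₐ(H₃O⁺) ≈ -1.7
NCO⁻: pKₐ(HOCN) ≈ 3.5
ethoxide (CH₃CH₂O⁻): pKₐ(CH₃CH₂OH) ≈ 16
tert-butoxide: pKₐ(t-BuOH) ≈ 18
CH₃⁻: pKₐ(CH₄) ≈ 48

H₂O > NCO⁻ > ethoxide (CH₃CH₂O⁻) > tert-butoxide > CH₃⁻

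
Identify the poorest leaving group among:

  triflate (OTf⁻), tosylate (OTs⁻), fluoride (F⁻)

fluoride (F⁻)

triflate (OTf⁻): pKₐ(CF₃SO₃H (triflic acid)) ≈ -14
tosylate (OTs⁻): pKₐ(p-CH₃C₆H₄SO₃H (TsOH)) ≈ -2.8
fluoride (F⁻): pKₐ(HF) ≈ 3.2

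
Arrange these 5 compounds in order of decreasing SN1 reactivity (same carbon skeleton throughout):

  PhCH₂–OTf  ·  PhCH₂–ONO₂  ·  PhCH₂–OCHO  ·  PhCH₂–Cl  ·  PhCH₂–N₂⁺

PhCH₂–N₂⁺ > PhCH₂–OTf > PhCH₂–Cl > PhCH₂–ONO₂ > PhCH₂–OCHO

Identical carbon frameworks mean the comparison reduces to leaving-group quality.
The more stable X⁻ (or X) is on its own — i.e. the weaker a base it is — the better a leaving group it makes.
PhCH₂–N₂⁺ loses N₂: no meaningful conjugate acid; N₂ departs as an exceptionally stable neutral molecule
PhCH₂–OTf loses OTf⁻: pKₐ(CF₃SO₃H (triflic acid)) ≈ -14
PhCH₂–Cl loses Cl⁻: pKₐ(HCl) ≈ -7
PhCH₂–ONO₂ loses NO₃⁻: pKₐ(HNO₃) ≈ -1.3
PhCH₂–OCHO loses HCOO⁻: pKₐ(HCOOH) ≈ 3.8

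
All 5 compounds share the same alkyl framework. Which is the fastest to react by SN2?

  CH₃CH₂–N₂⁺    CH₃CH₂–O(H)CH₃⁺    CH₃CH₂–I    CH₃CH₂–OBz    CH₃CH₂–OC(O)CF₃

CH₃CH₂–N₂⁺

Same R in every case — rank the leaving groups.
The more stable X⁻ (or X) is on its own — i.e. the weaker a base it is — the better a leaving group it makes.
CH₃CH₂–N₂⁺ loses N₂: no meaningful conjugate acid; N₂ departs as an exceptionally stable neutral molecule
CH₃CH₂–I loses I⁻: pKₐ(HI) ≈ -10
CH₃CH₂–O(H)CH₃⁺ loses R'OH: pKₐ(R'OH₂⁺) ≈ -2.4
CH₃CH₂–OC(O)CF₃ loses CF₃COO⁻: pKₐ(CF₃COOH) ≈ 0.2
CH₃CH₂–OBz loses PhCOO⁻: pKₐ(C₆H₅COOH) ≈ 4.2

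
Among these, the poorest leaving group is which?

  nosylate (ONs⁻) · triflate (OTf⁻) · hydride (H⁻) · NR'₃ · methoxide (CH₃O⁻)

hydride (H⁻)

Rank by basicity of the departing species: weakest base leaves most easily.
triflate (OTf⁻): pKₐ(CF₃SO₃H (triflic acid)) ≈ -14
nosylate (ONs⁻): pKₐ(p-O₂NC₆H₄SO₃H) ≈ -3.5
NR'₃: pKₐ(R'₃NH⁺) ≈ 10.7
methoxide (CH₃O⁻): pKₐ(CH₃OH) ≈ 15.5
hydride (H⁻): pKₐ(H₂) ≈ 36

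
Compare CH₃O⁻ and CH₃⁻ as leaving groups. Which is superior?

CH₃O⁻ is the better leaving group.
pKₐ(CH₃OH) ≈ 15.5 versus pKₐ(CH₄) ≈ 48: CH₃O⁻ is the much weaker base.
Strong base; alkoxides do not leave unassisted.

CH₃O⁻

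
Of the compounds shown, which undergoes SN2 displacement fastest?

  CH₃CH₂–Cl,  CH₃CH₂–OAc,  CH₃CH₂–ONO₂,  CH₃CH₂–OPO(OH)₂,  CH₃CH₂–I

With the same alkyl group throughout, only the leaving group differentiates the rates.
The more stable X⁻ (or X) is on its own — i.e. the weaker a base it is — the better a leaving group it makes.
CH₃CH₂–I loses I⁻: pKₐ(HI) ≈ -10
CH₃CH₂–Cl loses Cl⁻: pKₐ(HCl) ≈ -7
CH₃CH₂–ONO₂ loses NO₃⁻: pKₐ(HNO₃) ≈ -1.3
CH₃CH₂–OPO(OH)₂ loses H₂PO₄⁻: pKₐ(H₃PO₄) ≈ 2.1
CH₃CH₂–OAc loses AcO⁻: pKₐ(CH₃COOH) ≈ 4.8

CH₃CH₂–I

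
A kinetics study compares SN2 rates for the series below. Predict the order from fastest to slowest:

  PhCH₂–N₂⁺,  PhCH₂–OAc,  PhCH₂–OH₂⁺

Identical carbon frameworks mean the comparison reduces to leaving-group quality.
The more stable X⁻ (or X) is on its own — i.e. the weaker a base it is — the better a leaving group it makes.
PhCH₂–N₂⁺ loses N₂: no meaningful conjugate acid; N₂ departs as an exceptionally stable neutral molecule
PhCH₂–OH₂⁺ loses H₂O: pKₐ(H₃O⁺) ≈ -1.7
PhCH₂–OAc loses AcO⁻: pKₐ(CH₃COOH) ≈ 4.8

PhCH₂–N₂⁺ > PhCH₂–OH₂⁺ > PhCH₂–OAc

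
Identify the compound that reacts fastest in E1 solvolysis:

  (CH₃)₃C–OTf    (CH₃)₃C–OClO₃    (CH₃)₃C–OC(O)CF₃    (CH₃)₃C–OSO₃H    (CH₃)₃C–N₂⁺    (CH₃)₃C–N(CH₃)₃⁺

The skeletons are identical, so relative rate is governed entirely by leaving-group ability.
Leaving-group ability tracks the stability of the departed species; conjugate-acid pKₐ is the usual yardstick (lower pKₐ → better LG).
(CH₃)₃C–N₂⁺ loses N₂: no meaningful conjugate acid; N₂ departs as an exceptionally stable neutral molecule
(CH₃)₃C–OTf loses OTf⁻: pKₐ(CF₃SO₃H (triflic acid)) ≈ -14
(CH₃)₃C–OClO₃ loses ClO₄⁻: pKₐ(HClO₄) ≈ -10
(CH₃)₃C–OSO₃H loses HSO₄⁻: pKₐ(H₂SO₄) ≈ -3
(CH₃)₃C–OC(O)CF₃ loses CF₃COO⁻: pKₐ(CF₃COOH) ≈ 0.2
(CH₃)₃C–N(CH₃)₃⁺ loses NR'₃: pKₐ(R'₃NH⁺) ≈ 10.7

(CH₃)₃C–N₂⁺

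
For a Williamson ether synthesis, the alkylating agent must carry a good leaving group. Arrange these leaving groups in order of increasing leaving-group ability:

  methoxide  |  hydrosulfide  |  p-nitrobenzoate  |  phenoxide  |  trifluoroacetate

Rank by basicity of the departing species: weakest base leaves most easily.
trifluoroacetate: pKₐ(CF₃COOH) ≈ 0.2
p-nitrobenzoate: pKₐ(p-nitrobenzoic acid) ≈ 3.4 — electron-withdrawing nitro group stabilises the carboxylate
hydrosulfide: pKₐ(H₂S) ≈ 7 — larger and more polarisable than the oxygen analogue
phenoxide: pKₐ(C₆H₅OH (phenol)) ≈ 10
methoxide: pKₐ(CH₃OH) ≈ 15.5 — strong base; alkoxides do not leave unassisted
Reversing gives the worst-to-best order requested.

methoxide < phenoxide < hydrosulfide < p-nitrobenzoate < trifluoroacetate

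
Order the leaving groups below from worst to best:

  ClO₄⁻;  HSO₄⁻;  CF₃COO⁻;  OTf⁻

Leaving-group ability tracks the stability of the departed species; conjugate-acid pKₐ is the usual yardstick (lower pKₐ → better LG).
OTf⁻: pKₐ(CF₃SO₃H (triflic acid)) ≈ -14
ClO₄⁻: pKₐ(HClO₄) ≈ -10
HSO₄⁻: pKₐ(H₂SO₄) ≈ -3
CF₃COO⁻: pKₐ(CF₃COOH) ≈ 0.2
The question asks for worst first, so the sequence is read in increasing leaving-group ability.

CF₃COO⁻ < HSO₄⁻ < ClO₄⁻ < OTf⁻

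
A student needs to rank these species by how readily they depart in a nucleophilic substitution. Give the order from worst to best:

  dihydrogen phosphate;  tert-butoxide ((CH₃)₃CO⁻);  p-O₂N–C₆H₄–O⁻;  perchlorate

tert-butoxide ((CH₃)₃CO⁻) < p-O₂N–C₆H₄–O⁻ < dihydrogen phosphate < perchlorate

A good leaving group is a weak base: the lower the pKₐ of its conjugate acid, the more readily it departs.
perchlorate: pKₐ(HClO₄) ≈ -10
dihydrogen phosphate: pKₐ(H₃PO₄) ≈ 2.1
p-O₂N–C₆H₄–O⁻: pKₐ(p-nitrophenol) ≈ 7.2
tert-butoxide ((CH₃)₃CO⁻): pKₐ(t-BuOH) ≈ 18
The question asks for worst first, so the sequence is read in increasing leaving-group ability.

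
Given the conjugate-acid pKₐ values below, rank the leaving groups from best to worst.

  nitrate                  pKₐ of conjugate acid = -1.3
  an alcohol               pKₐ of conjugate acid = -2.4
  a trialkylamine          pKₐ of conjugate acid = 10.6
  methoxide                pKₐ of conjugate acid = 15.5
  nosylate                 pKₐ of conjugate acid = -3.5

Lower conjugate-acid pKₐ ⇒ weaker base ⇒ better leaving group.
Sorting by the given values: nosylate (-3.5), an alcohol (-2.4), nitrate (-1.3), a trialkylamine (10.6), methoxide (15.5).

nosylate > an alcohol > nitrate > a trialkylamine > methoxide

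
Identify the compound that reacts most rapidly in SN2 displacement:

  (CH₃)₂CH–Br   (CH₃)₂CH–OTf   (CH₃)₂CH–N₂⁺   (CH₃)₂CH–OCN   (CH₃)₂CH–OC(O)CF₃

(CH₃)₂CH–N₂⁺

Same R in every case — rank the leaving groups.
Leaving-group ability tracks the stability of the departed species; conjugate-acid pKₐ is the usual yardstick (lower pKₐ → better LG).
(CH₃)₂CH–N₂⁺ loses N₂: no meaningful conjugate acid; N₂ departs as an exceptionally stable neutral molecule
(CH₃)₂CH–OTf loses OTf⁻: pKₐ(CF₃SO₃H (triflic acid)) ≈ -14
(CH₃)₂CH–Br loses Br⁻: pKₐ(HBr) ≈ -9
(CH₃)₂CH–OC(O)CF₃ loses CF₃COO⁻: pKₐ(CF₃COOH) ≈ 0.2
(CH₃)₂CH–OCN loses NCO⁻: pKₐ(HOCN) ≈ 3.5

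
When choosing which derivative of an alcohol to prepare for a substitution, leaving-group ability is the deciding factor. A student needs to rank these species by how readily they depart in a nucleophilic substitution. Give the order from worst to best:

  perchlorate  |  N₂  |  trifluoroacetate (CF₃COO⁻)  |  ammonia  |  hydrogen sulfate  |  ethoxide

ethoxide < ammonia < trifluoroacetate (CF₃COO⁻) < hydrogen sulfate < perchlorate < N₂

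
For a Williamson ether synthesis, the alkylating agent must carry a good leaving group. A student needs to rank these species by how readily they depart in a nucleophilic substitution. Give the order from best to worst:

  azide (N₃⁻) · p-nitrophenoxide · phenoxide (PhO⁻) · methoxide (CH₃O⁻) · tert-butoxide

azide (N₃⁻) > p-nitrophenoxide > phenoxide (PhO⁻) > methoxide (CH₃O⁻) > tert-butoxide

A good leaving group is a weak base: the lower the pKₐ of its conjugate acid, the more readily it departs.
azide (N₃⁻): pKₐ(HN₃) ≈ 4.7 — linear, resonance-stabilised
p-nitrophenoxide: pKₐ(p-nitrophenol) ≈ 7.2 — nitro group delocalises the charge; the classic chromogenic LG
phenoxide (PhO⁻): pKₐ(C₆H₅OH (phenol)) ≈ 10 — resonance into the ring helps, but still a poor LG
methoxide (CH₃O⁻): pKₐ(CH₃OH) ≈ 15.5 — strong base; alkoxides do not leave unassisted
tert-butoxide: pKₐ(t-BuOH) ≈ 18 — bulky, strongly basic alkoxide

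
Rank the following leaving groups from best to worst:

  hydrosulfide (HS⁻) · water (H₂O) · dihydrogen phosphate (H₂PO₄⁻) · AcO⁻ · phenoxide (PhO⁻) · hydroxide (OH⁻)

water (H₂O) > dihydrogen phosphate (H₂PO₄⁻) > AcO⁻ > hydrosulfide (HS⁻) > phenoxide (PhO⁻) > hydroxide (OH⁻)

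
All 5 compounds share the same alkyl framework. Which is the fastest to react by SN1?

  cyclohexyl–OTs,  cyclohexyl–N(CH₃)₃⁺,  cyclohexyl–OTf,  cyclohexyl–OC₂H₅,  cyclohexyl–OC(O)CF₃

The skeletons are identical, so relative rate is governed entirely by leaving-group ability.
A good leaving group is a weak base: the lower the pKₐ of its conjugate acid, the more readily it departs.
cyclohexyl–OTf loses OTf⁻: pKₐ(CF₃SO₃H (triflic acid)) ≈ -14
cyclohexyl–OTs loses OTs⁻: pKₐ(p-CH₃C₆H₄SO₃H (TsOH)) ≈ -2.8
cyclohexyl–OC(O)CF₃ loses CF₃COO⁻: pKₐ(CF₃COOH) ≈ 0.2
cyclohexyl–N(CH₃)₃⁺ loses NR'₃: pKₐ(R'₃NH⁺) ≈ 10.7
cyclohexyl–OC₂H₅ loses CH₃CH₂O⁻: pKₐ(CH₃CH₂OH) ≈ 16

cyclohexyl–OTf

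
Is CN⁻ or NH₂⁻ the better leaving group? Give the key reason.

CN⁻ is the better leaving group.
pKₐ(HCN) ≈ 9.2 versus pKₐ(NH₃) ≈ 38: CN⁻ is the much weaker base.
Sp carbon stabilises the charge somewhat, but still a poor LG.

CN⁻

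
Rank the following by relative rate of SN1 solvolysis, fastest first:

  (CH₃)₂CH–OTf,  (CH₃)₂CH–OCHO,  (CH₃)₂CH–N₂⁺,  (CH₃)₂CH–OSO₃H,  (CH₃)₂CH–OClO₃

(CH₃)₂CH–N₂⁺ > (CH₃)₂CH–OTf > (CH₃)₂CH–OClO₃ > (CH₃)₂CH–OSO₃H > (CH₃)₂CH–OCHO

With the same alkyl group throughout, only the leaving group differentiates the rates.
The more stable X⁻ (or X) is on its own — i.e. the weaker a base it is — the better a leaving group it makes.
(CH₃)₂CH–N₂⁺ loses N₂: no meaningful conjugate acid; N₂ departs as an exceptionally stable neutral molecule
(CH₃)₂CH–OTf loses OTf⁻: pKₐ(CF₃SO₃H (triflic acid)) ≈ -14
(CH₃)₂CH–OClO₃ loses ClO₄⁻: pKₐ(HClO₄) ≈ -10
(CH₃)₂CH–OSO₃H loses HSO₄⁻: pKₐ(H₂SO₄) ≈ -3
(CH₃)₂CH–OCHO loses HCOO⁻: pKₐ(HCOOH) ≈ 3.8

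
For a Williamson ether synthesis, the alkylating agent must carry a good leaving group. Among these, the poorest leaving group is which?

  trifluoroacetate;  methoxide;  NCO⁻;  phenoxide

methoxide

Leaving-group ability tracks the stability of the departed species; conjugate-acid pKₐ is the usual yardstick (lower pKₐ → better LG).
trifluoroacetate: pKₐ(CF₃COOH) ≈ 0.2
NCO⁻: pKₐ(HOCN) ≈ 3.5
phenoxide: pKₐ(C₆H₅OH (phenol)) ≈ 10
methoxide: pKₐ(CH₃OH) ≈ 15.5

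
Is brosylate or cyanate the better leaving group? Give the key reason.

brosylate

brosylate is the better leaving group.
pKₐ(p-BrC₆H₄SO₃H) ≈ -2.8 versus pKₐ(HOCN) ≈ 3.5: brosylate is the much weaker base.
Arenesulfonate with a p-bromo substituent.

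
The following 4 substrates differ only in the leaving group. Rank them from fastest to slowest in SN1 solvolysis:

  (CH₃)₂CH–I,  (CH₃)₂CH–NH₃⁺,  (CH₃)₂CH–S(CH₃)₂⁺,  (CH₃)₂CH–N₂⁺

(CH₃)₂CH–N₂⁺ > (CH₃)₂CH–I > (CH₃)₂CH–S(CH₃)₂⁺ > (CH₃)₂CH–NH₃⁺

Identical carbon frameworks mean the comparison reduces to leaving-group quality.
A good leaving group is a weak base: the lower the pKₐ of its conjugate acid, the more readily it departs.
(CH₃)₂CH–N₂⁺ loses N₂: no meaningful conjugate acid; N₂ departs as an exceptionally stable neutral molecule
(CH₃)₂CH–I loses I⁻: pKₐ(HI) ≈ -10
(CH₃)₂CH–S(CH₃)₂⁺ loses SR'₂: pKₐ(R'₂SH⁺) ≈ -7
(CH₃)₂CH–NH₃⁺ loses NH₃: pKₐ(NH₄⁺) ≈ 9.2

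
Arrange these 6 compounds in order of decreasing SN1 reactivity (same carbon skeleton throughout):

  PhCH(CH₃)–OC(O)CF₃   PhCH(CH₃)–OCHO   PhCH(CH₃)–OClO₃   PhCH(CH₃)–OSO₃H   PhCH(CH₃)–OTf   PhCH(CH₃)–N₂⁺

With the same alkyl group throughout, only the leaving group differentiates the rates.
Leaving-group ability tracks the stability of the departed species; conjugate-acid pKₐ is the usual yardstick (lower pKₐ → better LG).
PhCH(CH₃)–N₂⁺ loses N₂: no meaningful conjugate acid; N₂ departs as an exceptionally stable neutral molecule
PhCH(CH₃)–OTf loses OTf⁻: pKₐ(CF₃SO₃H (triflic acid)) ≈ -14
PhCH(CH₃)–OClO₃ loses ClO₄⁻: pKₐ(HClO₄) ≈ -10
PhCH(CH₃)–OSO₃H loses HSO₄⁻: pKₐ(H₂SO₄) ≈ -3
PhCH(CH₃)–OC(O)CF₃ loses CF₃COO⁻: pKₐ(CF₃COOH) ≈ 0.2
PhCH(CH₃)–OCHO loses HCOO⁻: pKₐ(HCOOH) ≈ 3.8

PhCH(CH₃)–N₂⁺ > PhCH(CH₃)–OTf > PhCH(CH₃)–OClO₃ > PhCH(CH₃)–OSO₃H > PhCH(CH₃)–OC(O)CF₃ > PhCH(CH₃)–OCHO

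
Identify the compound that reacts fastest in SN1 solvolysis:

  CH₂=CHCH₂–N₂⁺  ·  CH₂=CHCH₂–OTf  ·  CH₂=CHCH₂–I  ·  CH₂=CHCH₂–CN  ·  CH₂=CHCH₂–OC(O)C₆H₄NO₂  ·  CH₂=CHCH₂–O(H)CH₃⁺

CH₂=CHCH₂–N₂⁺

Same R in every case — rank the leaving groups.
The more stable X⁻ (or X) is on its own — i.e. the weaker a base it is — the better a leaving group it makes.
CH₂=CHCH₂–N₂⁺ loses N₂: no meaningful conjugate acid; N₂ departs as an exceptionally stable neutral molecule
CH₂=CHCH₂–OTf loses OTf⁻: pKₐ(CF₃SO₃H (triflic acid)) ≈ -14
CH₂=CHCH₂–I loses I⁻: pKₐ(HI) ≈ -10
CH₂=CHCH₂–O(H)CH₃⁺ loses R'OH: pKₐ(R'OH₂⁺) ≈ -2.4
CH₂=CHCH₂–OC(O)C₆H₄NO₂ loses p-O₂N–C₆H₄–COO⁻: pKₐ(p-nitrobenzoic acid) ≈ 3.4
CH₂=CHCH₂–CN loses CN⁻: pKₐ(HCN) ≈ 9.2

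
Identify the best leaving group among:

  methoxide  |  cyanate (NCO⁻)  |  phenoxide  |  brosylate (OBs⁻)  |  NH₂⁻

brosylate (OBs⁻)

brosylate (OBs⁻): pKₐ(p-BrC₆H₄SO₃H) ≈ -2.8
cyanate (NCO⁻): pKₐ(HOCN) ≈ 3.5
phenoxide: pKₐ(C₆H₅OH (phenol)) ≈ 10
methoxide: pKₐ(CH₃OH) ≈ 15.5
NH₂⁻: pKₐ(NH₃) ≈ 38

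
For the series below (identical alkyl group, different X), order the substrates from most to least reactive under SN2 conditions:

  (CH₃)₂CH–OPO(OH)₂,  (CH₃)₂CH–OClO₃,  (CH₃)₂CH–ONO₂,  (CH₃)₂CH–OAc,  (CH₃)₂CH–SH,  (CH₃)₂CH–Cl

(CH₃)₂CH–OClO₃ > (CH₃)₂CH–Cl > (CH₃)₂CH–ONO₂ > (CH₃)₂CH–OPO(OH)₂ > (CH₃)₂CH–OAc > (CH₃)₂CH–SH

The skeletons are identical, so relative rate is governed entirely by leaving-group ability.
Leaving-group ability tracks the stability of the departed species; conjugate-acid pKₐ is the usual yardstick (lower pKₐ → better LG).
(CH₃)₂CH–OClO₃ loses ClO₄⁻: pKₐ(HClO₄) ≈ -10
(CH₃)₂CH–Cl loses Cl⁻: pKₐ(HCl) ≈ -7
(CH₃)₂CH–ONO₂ loses NO₃⁻: pKₐ(HNO₃) ≈ -1.3
(CH₃)₂CH–OPO(OH)₂ loses H₂PO₄⁻: pKₐ(H₃PO₄) ≈ 2.1
(CH₃)₂CH–OAc loses AcO⁻: pKₐ(CH₃COOH) ≈ 4.8
(CH₃)₂CH–SH loses HS⁻: pKₐ(H₂S) ≈ 7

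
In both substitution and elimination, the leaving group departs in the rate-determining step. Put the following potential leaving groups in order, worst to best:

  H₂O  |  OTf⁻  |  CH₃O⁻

The more stable X⁻ (or X) is on its own — i.e. the weaker a base it is — the better a leaving group it makes.
OTf⁻: pKₐ(CF₃SO₃H (triflic acid)) ≈ -14
H₂O: pKₐ(H₃O⁺) ≈ -1.7 — neutral; leaves from a protonated alcohol (R–OH₂⁺)
CH₃O⁻: pKₐ(CH₃OH) ≈ 15.5 — strong base; alkoxides do not leave unassisted
The question asks for worst first, so the sequence is read in increasing leaving-group ability.

CH₃O⁻ < H₂O < OTf⁻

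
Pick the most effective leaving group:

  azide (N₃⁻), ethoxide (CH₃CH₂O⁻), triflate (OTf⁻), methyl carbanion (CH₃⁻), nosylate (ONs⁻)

A good leaving group is a weak base: the lower the pKₐ of its conjugate acid, the more readily it departs.
triflate (OTf⁻): pKₐ(CF₃SO₃H (triflic acid)) ≈ -14
nosylate (ONs⁻): pKₐ(p-O₂NC₆H₄SO₃H) ≈ -3.5
azide (N₃⁻): pKₐ(HN₃) ≈ 4.7
ethoxide (CH₃CH₂O⁻): pKₐ(CH₃CH₂OH) ≈ 16
methyl carbanion (CH₃⁻): pKₐ(CH₄) ≈ 48

triflate (OTf⁻)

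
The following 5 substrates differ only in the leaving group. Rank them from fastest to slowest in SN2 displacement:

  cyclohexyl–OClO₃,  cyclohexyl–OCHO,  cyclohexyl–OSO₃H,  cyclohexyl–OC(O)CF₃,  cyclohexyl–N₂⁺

cyclohexyl–N₂⁺ > cyclohexyl–OClO₃ > cyclohexyl–OSO₃H > cyclohexyl–OC(O)CF₃ > cyclohexyl–OCHO

The skeletons are identical, so relative rate is governed entirely by leaving-group ability.
Rank by basicity of the departing species: weakest base leaves most easily.
cyclohexyl–N₂⁺ loses N₂: no meaningful conjugate acid; N₂ departs as an exceptionally stable neutral molecule
cyclohexyl–OClO₃ loses ClO₄⁻: pKₐ(HClO₄) ≈ -10
cyclohexyl–OSO₃H loses HSO₄⁻: pKₐ(H₂SO₄) ≈ -3
cyclohexyl–OC(O)CF₃ loses CF₃COO⁻: pKₐ(CF₃COOH) ≈ 0.2
cyclohexyl–OCHO loses HCOO⁻: pKₐ(HCOOH) ≈ 3.8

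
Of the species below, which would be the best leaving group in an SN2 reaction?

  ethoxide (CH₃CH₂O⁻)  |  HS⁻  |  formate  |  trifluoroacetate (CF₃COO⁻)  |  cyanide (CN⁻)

Rank by basicity of the departing species: weakest base leaves most easily.
trifluoroacetate (CF₃COO⁻): pKₐ(CF₃COOH) ≈ 0.2
formate: pKₐ(HCOOH) ≈ 3.8
HS⁻: pKₐ(H₂S) ≈ 7
cyanide (CN⁻): pKₐ(HCN) ≈ 9.2
ethoxide (CH₃CH₂O⁻): pKₐ(CH₃CH₂OH) ≈ 16

trifluoroacetate (CF₃COO⁻)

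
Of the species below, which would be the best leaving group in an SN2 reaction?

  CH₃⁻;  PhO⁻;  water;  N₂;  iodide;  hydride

N₂

A good leaving group is a weak base: the lower the pKₐ of its conjugate acid, the more readily it departs.
N₂: no meaningful conjugate acid; N₂ departs as an exceptionally stable neutral molecule
iodide: pKₐ(HI) ≈ -10
water: pKₐ(H₃O⁺) ≈ -1.7
PhO⁻: pKₐ(C₆H₅OH (phenol)) ≈ 10
hydride: pKₐ(H₂) ≈ 36
CH₃⁻: pKₐ(CH₄) ≈ 48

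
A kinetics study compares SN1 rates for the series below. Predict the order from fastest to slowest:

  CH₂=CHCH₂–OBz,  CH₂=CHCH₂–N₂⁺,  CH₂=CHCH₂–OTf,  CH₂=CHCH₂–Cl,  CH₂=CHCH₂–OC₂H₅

CH₂=CHCH₂–N₂⁺ > CH₂=CHCH₂–OTf > CH₂=CHCH₂–Cl > CH₂=CHCH₂–OBz > CH₂=CHCH₂–OC₂H₅

Same R in every case — rank the leaving groups.
Leaving-group ability tracks the stability of the departed species; conjugate-acid pKₐ is the usual yardstick (lower pKₐ → better LG).
CH₂=CHCH₂–N₂⁺ loses N₂: no meaningful conjugate acid; N₂ departs as an exceptionally stable neutral molecule
CH₂=CHCH₂–OTf loses OTf⁻: pKₐ(CF₃SO₃H (triflic acid)) ≈ -14
CH₂=CHCH₂–Cl loses Cl⁻: pKₐ(HCl) ≈ -7
CH₂=CHCH₂–OBz loses PhCOO⁻: pKₐ(C₆H₅COOH) ≈ 4.2
CH₂=CHCH₂–OC₂H₅ loses CH₃CH₂O⁻: pKₐ(CH₃CH₂OH) ≈ 16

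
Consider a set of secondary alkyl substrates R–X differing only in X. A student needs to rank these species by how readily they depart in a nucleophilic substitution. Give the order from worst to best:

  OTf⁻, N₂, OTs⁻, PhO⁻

PhO⁻ < OTs⁻ < OTf⁻ < N₂

A good leaving group is a weak base: the lower the pKₐ of its conjugate acid, the more readily it departs.
N₂: no meaningful conjugate acid; N₂ departs as an exceptionally stable neutral molecule
OTf⁻: pKₐ(CF₃SO₃H (triflic acid)) ≈ -14 — charge spread over three oxygens and a CF₃ group; the premier leaving group in synthesis
OTs⁻: pKₐ(p-CH₃C₆H₄SO₃H (TsOH)) ≈ -2.8
PhO⁻: pKₐ(C₆H₅OH (phenol)) ≈ 10
Reversing gives the worst-to-best order requested.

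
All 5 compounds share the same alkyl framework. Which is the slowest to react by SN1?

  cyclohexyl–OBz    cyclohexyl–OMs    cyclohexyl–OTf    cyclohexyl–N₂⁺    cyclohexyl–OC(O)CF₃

Identical carbon frameworks mean the comparison reduces to leaving-group quality.
Rank by basicity of the departing species: weakest base leaves most easily.
cyclohexyl–N₂⁺ loses N₂: no meaningful conjugate acid; N₂ departs as an exceptionally stable neutral molecule
cyclohexyl–OTf loses OTf⁻: pKₐ(CF₃SO₃H (triflic acid)) ≈ -14
cyclohexyl–OMs loses OMs⁻: pKₐ(CH₃SO₃H (MsOH)) ≈ -1.9
cyclohexyl–OC(O)CF₃ loses CF₃COO⁻: pKₐ(CF₃COOH) ≈ 0.2
cyclohexyl–OBz loses PhCOO⁻: pKₐ(C₆H₅COOH) ≈ 4.2

cyclohexyl–OBz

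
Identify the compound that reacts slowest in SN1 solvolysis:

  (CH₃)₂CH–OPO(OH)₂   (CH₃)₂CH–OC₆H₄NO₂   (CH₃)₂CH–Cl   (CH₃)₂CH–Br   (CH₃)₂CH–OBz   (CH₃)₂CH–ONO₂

With the same alkyl group throughout, only the leaving group differentiates the rates.
A good leaving group is a weak base: the lower the pKₐ of its conjugate acid, the more readily it departs.
(CH₃)₂CH–Br loses Br⁻: pKₐ(HBr) ≈ -9
(CH₃)₂CH–Cl loses Cl⁻: pKₐ(HCl) ≈ -7
(CH₃)₂CH–ONO₂ loses NO₃⁻: pKₐ(HNO₃) ≈ -1.3
(CH₃)₂CH–OPO(OH)₂ loses H₂PO₄⁻: pKₐ(H₃PO₄) ≈ 2.1
(CH₃)₂CH–OBz loses PhCOO⁻: pKₐ(C₆H₅COOH) ≈ 4.2
(CH₃)₂CH–OC₆H₄NO₂ loses p-O₂N–C₆H₄–O⁻: pKₐ(p-nitrophenol) ≈ 7.2

(CH₃)₂CH–OC₆H₄NO₂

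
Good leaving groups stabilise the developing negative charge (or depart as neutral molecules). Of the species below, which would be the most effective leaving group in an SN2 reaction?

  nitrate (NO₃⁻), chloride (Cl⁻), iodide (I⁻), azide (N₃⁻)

iodide (I⁻)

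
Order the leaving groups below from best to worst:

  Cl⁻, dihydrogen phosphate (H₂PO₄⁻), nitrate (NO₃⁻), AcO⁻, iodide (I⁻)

Rank by basicity of the departing species: weakest base leaves most easily.
iodide (I⁻): pKₐ(HI) ≈ -10
Cl⁻: pKₐ(HCl) ≈ -7 — moderately weak base
nitrate (NO₃⁻): pKₐ(HNO₃) ≈ -1.3 — resonance-delocalised over three oxygens
dihydrogen phosphate (H₂PO₄⁻): pKₐ(H₃PO₄) ≈ 2.1 — moderate base; biological leaving group after further activation
AcO⁻: pKₐ(CH₃COOH) ≈ 4.8 — resonance-stabilised but still a weak base

iodide (I⁻) > Cl⁻ > nitrate (NO₃⁻) > dihydrogen phosphate (H₂PO₄⁻) > AcO⁻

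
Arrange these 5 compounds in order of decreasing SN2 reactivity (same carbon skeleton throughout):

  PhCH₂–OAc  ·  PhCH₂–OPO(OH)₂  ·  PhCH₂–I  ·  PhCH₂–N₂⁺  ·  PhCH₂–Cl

PhCH₂–N₂⁺ > PhCH₂–I > PhCH₂–Cl > PhCH₂–OPO(OH)₂ > PhCH₂–OAc

Same R in every case — rank the leaving groups.
A good leaving group is a weak base: the lower the pKₐ of its conjugate acid, the more readily it departs.
PhCH₂–N₂⁺ loses N₂: no meaningful conjugate acid; N₂ departs as an exceptionally stable neutral molecule
PhCH₂–I loses I⁻: pKₐ(HI) ≈ -10
PhCH₂–Cl loses Cl⁻: pKₐ(HCl) ≈ -7
PhCH₂–OPO(OH)₂ loses H₂PO₄⁻: pKₐ(H₃PO₄) ≈ 2.1
PhCH₂–OAc loses AcO⁻: pKₐ(CH₃COOH) ≈ 4.8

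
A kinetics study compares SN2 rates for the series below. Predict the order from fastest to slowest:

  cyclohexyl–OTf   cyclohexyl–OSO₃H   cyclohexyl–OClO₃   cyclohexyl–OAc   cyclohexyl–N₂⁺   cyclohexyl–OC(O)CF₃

cyclohexyl–N₂⁺ > cyclohexyl–OTf > cyclohexyl–OClO₃ > cyclohexyl–OSO₃H > cyclohexyl–OC(O)CF₃ > cyclohexyl–OAc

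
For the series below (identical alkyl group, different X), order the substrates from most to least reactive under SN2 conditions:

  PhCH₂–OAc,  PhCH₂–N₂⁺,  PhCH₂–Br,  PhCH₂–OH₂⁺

With the same alkyl group throughout, only the leaving group differentiates the rates.
Rank by basicity of the departing species: weakest base leaves most easily.
PhCH₂–N₂⁺ loses N₂: no meaningful conjugate acid; N₂ departs as an exceptionally stable neutral molecule
PhCH₂–Br loses Br⁻: pKₐ(HBr) ≈ -9
PhCH₂–OH₂⁺ loses H₂O: pKₐ(H₃O⁺) ≈ -1.7
PhCH₂–OAc loses AcO⁻: pKₐ(CH₃COOH) ≈ 4.8

PhCH₂–N₂⁺ > PhCH₂–Br > PhCH₂–OH₂⁺ > PhCH₂–OAc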